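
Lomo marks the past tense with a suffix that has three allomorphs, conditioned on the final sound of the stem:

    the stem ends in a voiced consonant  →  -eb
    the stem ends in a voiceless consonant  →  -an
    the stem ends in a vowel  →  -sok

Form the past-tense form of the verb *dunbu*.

dunbusok

The final sound of *dunbu* is /u/, which is a vowel, so the suffix is -sok, giving *dunbusok*.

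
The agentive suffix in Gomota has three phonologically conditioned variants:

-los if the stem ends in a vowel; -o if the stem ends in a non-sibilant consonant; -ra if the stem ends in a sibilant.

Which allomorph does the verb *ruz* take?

*ruz* — final sound /z/ (a sibilant) → -ra.

-ra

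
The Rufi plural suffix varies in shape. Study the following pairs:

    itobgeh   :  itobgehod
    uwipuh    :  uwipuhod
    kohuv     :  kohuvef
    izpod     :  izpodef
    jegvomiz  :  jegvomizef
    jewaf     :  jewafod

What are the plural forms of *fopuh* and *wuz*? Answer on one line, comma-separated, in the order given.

fopuhod, wuzef

Looking at the final consonant of each stem: -od when the stem ends in a voiceless consonant (*itobgeh*, *uwipuh*, *jewaf*); -ef when the stem ends in a voiced consonant (*kohuv*, *izpod*, *jegvomiz*).
*fopuh*: final consonant = /h/, voiceless → -od → *fopuhod*.
*wuz*: final consonant = /z/, voiced → -ef → *wuzef*.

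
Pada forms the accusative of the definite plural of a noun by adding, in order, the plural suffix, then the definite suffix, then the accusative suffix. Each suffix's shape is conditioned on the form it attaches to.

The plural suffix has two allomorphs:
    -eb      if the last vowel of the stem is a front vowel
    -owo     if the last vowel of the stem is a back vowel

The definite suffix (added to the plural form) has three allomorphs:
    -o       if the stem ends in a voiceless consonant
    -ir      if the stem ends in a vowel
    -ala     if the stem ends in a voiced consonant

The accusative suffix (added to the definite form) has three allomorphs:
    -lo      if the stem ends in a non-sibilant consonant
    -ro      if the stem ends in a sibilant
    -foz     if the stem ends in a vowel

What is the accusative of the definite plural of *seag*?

seagowoirlo

The last vowel of *seag* is /a/, which is a back vowel, so the plural suffix is -owo, giving *seagowo*.
The final sound of the plural form *seagowo* is /o/, which is a vowel, so the definite suffix is -ir, giving *seagowoir*.
The final sound of the definite form *seagowoir* is /r/, which is a non-sibilant consonant, so the accusative suffix is -lo, giving *seagowoirlo*.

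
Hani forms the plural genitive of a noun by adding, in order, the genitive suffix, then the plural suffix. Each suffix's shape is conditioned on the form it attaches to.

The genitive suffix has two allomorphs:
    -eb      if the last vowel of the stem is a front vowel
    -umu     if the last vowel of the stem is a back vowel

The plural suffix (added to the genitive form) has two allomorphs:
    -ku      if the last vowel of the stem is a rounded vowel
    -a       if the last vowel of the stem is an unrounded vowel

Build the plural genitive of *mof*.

*mof*: last vowel = /o/, a back vowel → -umu → *mofumu*.
Since the last vowel of the genitive form *mofumu* is /u/ (a rounded vowel), it takes -ku, giving *mofumuku*.

mofumuku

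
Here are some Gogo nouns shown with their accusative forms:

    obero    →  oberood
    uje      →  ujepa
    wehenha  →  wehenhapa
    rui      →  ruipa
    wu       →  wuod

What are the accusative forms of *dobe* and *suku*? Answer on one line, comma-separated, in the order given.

The alternation tracks the last vowel of the stem — -od when the last vowel of the stem is a rounded vowel (*obero*, *wu*); -pa when the last vowel of the stem is an unrounded vowel (*uje*, *wehenha*, *rui*).
Since the last vowel of *dobe* is /e/ (an unrounded vowel), it takes -pa, giving *dobepa*.
The last vowel of *suku* is /u/, which is a rounded vowel, so the suffix is -od, giving *sukuod*.

dobepa, sukuod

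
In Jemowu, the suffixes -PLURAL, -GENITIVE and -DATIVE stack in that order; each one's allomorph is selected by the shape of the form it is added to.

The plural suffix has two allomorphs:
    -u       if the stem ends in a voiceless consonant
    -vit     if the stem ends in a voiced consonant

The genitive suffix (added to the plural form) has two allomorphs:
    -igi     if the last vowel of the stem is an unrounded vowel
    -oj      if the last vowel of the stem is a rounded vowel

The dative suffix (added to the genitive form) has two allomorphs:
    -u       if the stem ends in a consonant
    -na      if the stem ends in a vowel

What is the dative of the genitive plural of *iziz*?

*iziz* — final consonant /z/ (voiced) → -vit → *izizvit*.
The last vowel of the plural form *izizvit* is /i/, which is an unrounded vowel, so the genitive suffix is -igi, giving *izizvitigi*.
Since the final sound of the genitive form *izizvitigi* is /i/ (a vowel), it takes -na, giving *izizvitigina*.

izizvitigina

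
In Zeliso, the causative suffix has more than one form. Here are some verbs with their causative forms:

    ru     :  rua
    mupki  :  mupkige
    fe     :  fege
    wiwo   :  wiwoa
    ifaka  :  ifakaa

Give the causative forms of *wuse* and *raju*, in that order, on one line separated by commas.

The alternation tracks the last vowel of the stem — -ge when the last vowel of the stem is a front vowel (*mupki*, *fe*); -a when the last vowel of the stem is a back vowel (*ru*, *wiwo*, *ifaka*).
*wuse* — last vowel /e/ (a front vowel) → -ge → *wusege*.
Since the last vowel of *raju* is /u/ (a back vowel), it takes -a, giving *rajua*.

wusege, rajua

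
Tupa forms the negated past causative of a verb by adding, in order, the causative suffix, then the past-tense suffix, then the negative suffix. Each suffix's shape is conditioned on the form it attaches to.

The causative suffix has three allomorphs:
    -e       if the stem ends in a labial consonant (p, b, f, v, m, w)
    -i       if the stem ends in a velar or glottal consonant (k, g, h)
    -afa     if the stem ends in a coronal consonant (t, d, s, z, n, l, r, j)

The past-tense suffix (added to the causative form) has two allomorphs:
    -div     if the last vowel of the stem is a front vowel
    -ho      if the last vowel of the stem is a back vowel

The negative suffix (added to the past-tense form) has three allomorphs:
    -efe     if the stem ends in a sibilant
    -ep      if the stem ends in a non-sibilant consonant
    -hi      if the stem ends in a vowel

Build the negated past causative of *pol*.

polafahohi

*pol*: final consonant = /l/, coronal → -afa → *polafa*.
The causative form *polafa*: last vowel = /a/, a back vowel → -ho → *polafaho*.
Since the final sound of the past-tense form *polafaho* is /o/ (a vowel), it takes -hi, giving *polafahohi*.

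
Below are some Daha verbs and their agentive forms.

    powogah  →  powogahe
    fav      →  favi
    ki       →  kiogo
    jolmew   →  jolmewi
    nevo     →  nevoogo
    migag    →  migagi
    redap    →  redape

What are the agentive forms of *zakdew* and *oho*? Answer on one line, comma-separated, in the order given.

zakdewi, ohoogo

Looking at the final sound of each stem: -e when the stem ends in a voiceless consonant (*powogah*, *redap*); -i when the stem ends in a voiced consonant (*fav*, *jolmew*, *migag*); -ogo when the stem ends in a vowel (*ki*, *nevo*).
*zakdew*: final sound = /w/, a voiced consonant → -i → *zakdewi*.
*oho* — final sound /o/ (a vowel) → -ogo → *ohoogo*.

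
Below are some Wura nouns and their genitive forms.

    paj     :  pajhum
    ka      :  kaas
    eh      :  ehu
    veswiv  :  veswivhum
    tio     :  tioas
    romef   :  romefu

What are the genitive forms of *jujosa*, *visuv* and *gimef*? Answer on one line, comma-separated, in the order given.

jujosaas, visuvhum, gimefu

The suffix is conditioned by the final sound: -u when the stem ends in a voiceless consonant (*eh*, *romef*); -hum when the stem ends in a voiced consonant (*paj*, *veswiv*); -as when the stem ends in a vowel (*ka*, *tio*).
Since the final sound of *jujosa* is /a/ (a vowel), it takes -as, giving *jujosaas*.
Since the final sound of *visuv* is /v/ (a voiced consonant), it takes -hum, giving *visuvhum*.
Since the final sound of *gimef* is /f/ (a voiceless consonant), it takes -u, giving *gimefu*.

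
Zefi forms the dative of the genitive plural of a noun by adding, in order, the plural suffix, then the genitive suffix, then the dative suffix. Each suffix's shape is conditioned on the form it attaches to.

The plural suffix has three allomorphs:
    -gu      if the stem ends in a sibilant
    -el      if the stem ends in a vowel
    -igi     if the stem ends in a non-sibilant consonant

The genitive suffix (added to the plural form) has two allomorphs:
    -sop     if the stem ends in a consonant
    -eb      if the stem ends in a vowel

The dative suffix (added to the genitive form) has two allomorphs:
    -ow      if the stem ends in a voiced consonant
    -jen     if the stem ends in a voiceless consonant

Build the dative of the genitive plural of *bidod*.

The final sound of *bidod* is /d/, which is a non-sibilant consonant, so the plural suffix is -igi, giving *bidodigi*.
The plural form *bidodigi* — final sound /i/ (a vowel) → -eb → *bidodigieb*.
The genitive form *bidodigieb* — final consonant /b/ (voiced) → -ow → *bidodigiebow*.

bidodigiebow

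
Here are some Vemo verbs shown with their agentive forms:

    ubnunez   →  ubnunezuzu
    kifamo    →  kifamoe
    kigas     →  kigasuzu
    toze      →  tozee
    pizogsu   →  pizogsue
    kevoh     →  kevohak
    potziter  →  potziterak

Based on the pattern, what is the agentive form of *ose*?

The alternation tracks the final sound of the stem — -uzu when the stem ends in a sibilant (*ubnunez*, *kigas*); -ak when the stem ends in a non-sibilant consonant (*kevoh*, *potziter*); -e when the stem ends in a vowel (*kifamo*, *toze*, *pizogsu*).
*ose*: final sound = /e/, a vowel → -e → *osee*.

osee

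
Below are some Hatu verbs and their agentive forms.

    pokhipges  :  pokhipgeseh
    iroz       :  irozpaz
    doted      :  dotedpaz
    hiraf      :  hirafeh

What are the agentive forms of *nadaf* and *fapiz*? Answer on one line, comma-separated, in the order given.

The suffix is conditioned by the final consonant: -eh when the stem ends in a voiceless consonant (*pokhipges*, *hiraf*); -paz when the stem ends in a voiced consonant (*iroz*, *doted*).
Since the final consonant of *nadaf* is /f/ (voiceless), it takes -eh, giving *nadafeh*.
The final consonant of *fapiz* is /z/, which is voiced, so the suffix is -paz, giving *fapizpaz*.

nadafeh, fapizpaz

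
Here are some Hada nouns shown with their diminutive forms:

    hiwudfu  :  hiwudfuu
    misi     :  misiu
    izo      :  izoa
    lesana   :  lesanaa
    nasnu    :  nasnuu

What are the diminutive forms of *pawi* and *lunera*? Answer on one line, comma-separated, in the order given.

pawiu, luneraa

Looking at the last vowel of each stem: -u when the last vowel of the stem is a high vowel (*hiwudfu*, *misi*, *nasnu*); -a when the last vowel of the stem is a non-high vowel (*izo*, *lesana*).
*pawi*: last vowel = /i/, a high vowel → -u → *pawiu*.
*lunera*: last vowel = /a/, a non-high vowel → -a → *luneraa*.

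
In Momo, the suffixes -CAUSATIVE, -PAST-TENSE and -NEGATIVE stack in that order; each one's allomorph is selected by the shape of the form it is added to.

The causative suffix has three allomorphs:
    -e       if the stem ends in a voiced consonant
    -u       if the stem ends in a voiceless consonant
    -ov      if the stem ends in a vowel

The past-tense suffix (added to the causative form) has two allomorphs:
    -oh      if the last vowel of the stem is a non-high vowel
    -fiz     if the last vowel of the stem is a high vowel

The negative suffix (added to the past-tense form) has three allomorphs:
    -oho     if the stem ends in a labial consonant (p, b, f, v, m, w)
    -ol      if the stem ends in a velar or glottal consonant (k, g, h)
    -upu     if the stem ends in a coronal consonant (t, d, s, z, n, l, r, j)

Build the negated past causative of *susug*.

*susug*: final sound = /g/, a voiced consonant → -e → *susuge*.
Since the last vowel of the causative form *susuge* is /e/ (a non-high vowel), it takes -oh, giving *susugeoh*.
Since the final consonant of the past-tense form *susugeoh* is /h/ (velar/glottal), it takes -ol, giving *susugeohol*.

susugeohol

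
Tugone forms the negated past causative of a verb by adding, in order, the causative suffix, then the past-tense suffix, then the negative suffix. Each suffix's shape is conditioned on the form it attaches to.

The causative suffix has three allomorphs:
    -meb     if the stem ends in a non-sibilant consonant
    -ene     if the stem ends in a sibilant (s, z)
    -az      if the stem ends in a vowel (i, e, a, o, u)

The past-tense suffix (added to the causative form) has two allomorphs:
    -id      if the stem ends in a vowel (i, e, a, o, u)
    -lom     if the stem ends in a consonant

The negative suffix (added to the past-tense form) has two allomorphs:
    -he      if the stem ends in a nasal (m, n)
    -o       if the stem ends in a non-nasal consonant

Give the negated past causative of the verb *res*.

reseneido

*res* — final sound /s/ (a sibilant) → -ene → *resene*.
The causative form *resene* — final sound /e/ (a vowel) → -id → *reseneid*.
The past-tense form *reseneid*: final consonant = /d/, non-nasal → -o → *reseneido*.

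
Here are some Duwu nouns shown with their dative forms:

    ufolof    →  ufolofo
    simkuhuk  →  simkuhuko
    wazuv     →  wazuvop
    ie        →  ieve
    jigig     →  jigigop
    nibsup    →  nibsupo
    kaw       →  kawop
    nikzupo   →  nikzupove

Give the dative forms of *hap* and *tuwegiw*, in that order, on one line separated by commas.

The suffix is conditioned by the final sound: -o when the stem ends in a voiceless consonant (*ufolof*, *simkuhuk*, *nibsup*); -op when the stem ends in a voiced consonant (*wazuv*, *jigig*, *kaw*); -ve when the stem ends in a vowel (*ie*, *nikzupo*).
*hap*: final sound = /p/, a voiceless consonant → -o → *hapo*.
The final sound of *tuwegiw* is /w/, which is a voiced consonant, so the suffix is -op, giving *tuwegiwop*.

hapo, tuwegiwop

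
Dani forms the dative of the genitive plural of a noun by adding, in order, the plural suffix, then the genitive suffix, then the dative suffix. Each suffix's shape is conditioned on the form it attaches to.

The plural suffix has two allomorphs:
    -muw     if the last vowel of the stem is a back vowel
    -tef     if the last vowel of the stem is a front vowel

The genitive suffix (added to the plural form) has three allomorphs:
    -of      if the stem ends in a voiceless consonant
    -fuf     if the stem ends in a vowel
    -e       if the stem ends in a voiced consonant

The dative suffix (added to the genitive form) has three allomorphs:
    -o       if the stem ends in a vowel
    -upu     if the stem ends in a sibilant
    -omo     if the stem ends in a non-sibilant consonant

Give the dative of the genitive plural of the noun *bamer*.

The last vowel of *bamer* is /e/, which is a front vowel, so the plural suffix is -tef, giving *bamertef*.
Since the final sound of the plural form *bamertef* is /f/ (a voiceless consonant), it takes -of, giving *bamertefof*.
The final sound of the genitive form *bamertefof* is /f/, which is a non-sibilant consonant, so the dative suffix is -omo, giving *bamertefofomo*.

bamertefofomo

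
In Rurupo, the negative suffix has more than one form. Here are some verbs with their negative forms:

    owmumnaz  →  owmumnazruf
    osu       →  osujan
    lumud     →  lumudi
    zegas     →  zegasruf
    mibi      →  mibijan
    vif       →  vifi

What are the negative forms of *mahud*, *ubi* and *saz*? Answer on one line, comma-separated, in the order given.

The suffix is conditioned by the final sound: -ruf when the stem ends in a sibilant (*owmumnaz*, *zegas*); -i when the stem ends in a non-sibilant consonant (*lumud*, *vif*); -jan when the stem ends in a vowel (*osu*, *mibi*).
Since the final sound of *mahud* is /d/ (a non-sibilant consonant), it takes -i, giving *mahudi*.
Since the final sound of *ubi* is /i/ (a vowel), it takes -jan, giving *ubijan*.
Since the final sound of *saz* is /z/ (a sibilant), it takes -ruf, giving *sazruf*.

mahudi, ubijan, sazruf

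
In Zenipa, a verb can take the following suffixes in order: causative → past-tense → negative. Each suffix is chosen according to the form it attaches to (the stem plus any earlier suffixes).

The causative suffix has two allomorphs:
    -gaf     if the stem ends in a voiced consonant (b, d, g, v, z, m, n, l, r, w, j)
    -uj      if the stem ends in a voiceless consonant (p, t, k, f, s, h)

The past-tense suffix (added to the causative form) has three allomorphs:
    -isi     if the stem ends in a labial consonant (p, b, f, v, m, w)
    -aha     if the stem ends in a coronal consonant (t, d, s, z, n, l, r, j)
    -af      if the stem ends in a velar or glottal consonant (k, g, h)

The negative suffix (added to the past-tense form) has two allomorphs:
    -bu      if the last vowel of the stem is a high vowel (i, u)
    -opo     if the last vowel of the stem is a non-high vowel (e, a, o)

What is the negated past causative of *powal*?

powalgafisibu

Since the final consonant of *powal* is /l/ (voiced), it takes -gaf, giving *powalgaf*.
Since the final consonant of the causative form *powalgaf* is /f/ (labial), it takes -isi, giving *powalgafisi*.
Since the last vowel of the past-tense form *powalgafisi* is /i/ (a high vowel), it takes -bu, giving *powalgafisibu*.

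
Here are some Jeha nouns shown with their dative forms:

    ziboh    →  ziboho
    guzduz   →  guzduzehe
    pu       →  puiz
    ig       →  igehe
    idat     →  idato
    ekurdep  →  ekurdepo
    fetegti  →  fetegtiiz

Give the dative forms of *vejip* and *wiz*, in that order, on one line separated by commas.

Looking at the final sound of each stem: -o when the stem ends in a voiceless consonant (*ziboh*, *idat*, *ekurdep*); -ehe when the stem ends in a voiced consonant (*guzduz*, *ig*); -iz when the stem ends in a vowel (*pu*, *fetegti*).
*vejip* — final sound /p/ (a voiceless consonant) → -o → *vejipo*.
Since the final sound of *wiz* is /z/ (a voiced consonant), it takes -ehe, giving *wizehe*.

vejipo, wizehe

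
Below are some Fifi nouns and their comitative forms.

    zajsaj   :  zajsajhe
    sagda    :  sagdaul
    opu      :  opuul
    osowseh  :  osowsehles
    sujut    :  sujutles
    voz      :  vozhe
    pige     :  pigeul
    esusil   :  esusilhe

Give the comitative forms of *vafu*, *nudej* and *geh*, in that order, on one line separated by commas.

Looking at the final sound of each stem: -les when the stem ends in a voiceless consonant (*osowseh*, *sujut*); -he when the stem ends in a voiced consonant (*zajsaj*, *voz*, *esusil*); -ul when the stem ends in a vowel (*sagda*, *opu*, *pige*).
*vafu*: final sound = /u/, a vowel → -ul → *vafuul*.
*nudej*: final sound = /j/, a voiced consonant → -he → *nudejhe*.
The final sound of *geh* is /h/, which is a voiceless consonant, so the suffix is -les, giving *gehles*.

vafuul, nudejhe, gehles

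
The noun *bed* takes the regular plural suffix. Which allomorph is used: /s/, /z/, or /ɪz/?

The stem *bed* ends in a voiced non-sibilant sound.
The plural suffix surfaces as /ɪz/ after sibilants, /s/ after other voiceless consonants, and /z/ after other voiced sounds.
So the plural -s on *bed* is pronounced /z/.

/z/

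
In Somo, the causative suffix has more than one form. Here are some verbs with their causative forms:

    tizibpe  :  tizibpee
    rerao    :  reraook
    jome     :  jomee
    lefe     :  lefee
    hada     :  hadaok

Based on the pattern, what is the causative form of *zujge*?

zujgee

Looking at the last vowel of each stem: -e when the last vowel of the stem is a front vowel (*tizibpe*, *jome*, *lefe*); -ok when the last vowel of the stem is a back vowel (*rerao*, *hada*).
Since the last vowel of *zujge* is /e/ (a front vowel), it takes -e, giving *zujgee*.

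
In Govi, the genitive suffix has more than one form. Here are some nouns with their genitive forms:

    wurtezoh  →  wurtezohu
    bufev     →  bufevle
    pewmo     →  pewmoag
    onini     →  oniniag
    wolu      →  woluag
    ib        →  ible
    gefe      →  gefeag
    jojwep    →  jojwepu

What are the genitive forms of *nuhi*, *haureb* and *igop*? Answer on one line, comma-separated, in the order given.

nuhiag, haureble, igopu

The suffix is conditioned by the final sound: -u when the stem ends in a voiceless consonant (*wurtezoh*, *jojwep*); -le when the stem ends in a voiced consonant (*bufev*, *ib*); -ag when the stem ends in a vowel (*pewmo*, *onini*, *wolu*, *gefe*).
*nuhi* — final sound /i/ (a vowel) → -ag → *nuhiag*.
*haureb* — final sound /b/ (a voiced consonant) → -le → *haureble*.
Since the final sound of *igop* is /p/ (a voiceless consonant), it takes -u, giving *igopu*.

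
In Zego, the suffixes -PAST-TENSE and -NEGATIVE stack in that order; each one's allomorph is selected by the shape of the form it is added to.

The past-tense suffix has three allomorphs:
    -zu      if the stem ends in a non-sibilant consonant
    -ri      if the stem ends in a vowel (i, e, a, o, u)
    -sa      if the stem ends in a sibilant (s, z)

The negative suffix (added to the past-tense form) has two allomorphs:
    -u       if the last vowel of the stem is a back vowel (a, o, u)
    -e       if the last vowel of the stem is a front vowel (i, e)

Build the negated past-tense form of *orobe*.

*orobe*: final sound = /e/, a vowel → -ri → *oroberi*.
The past-tense form *oroberi* — last vowel /i/ (a front vowel) → -e → *oroberie*.

oroberie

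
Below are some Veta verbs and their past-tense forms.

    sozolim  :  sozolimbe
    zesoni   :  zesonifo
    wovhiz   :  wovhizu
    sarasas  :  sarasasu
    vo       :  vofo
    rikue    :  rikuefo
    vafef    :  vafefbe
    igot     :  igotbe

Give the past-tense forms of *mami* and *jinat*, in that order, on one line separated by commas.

The alternation tracks the final sound of the stem — -u when the stem ends in a sibilant (*wovhiz*, *sarasas*); -be when the stem ends in a non-sibilant consonant (*sozolim*, *vafef*, *igot*); -fo when the stem ends in a vowel (*zesoni*, *vo*, *rikue*).
*mami*: final sound = /i/, a vowel → -fo → *mamifo*.
The final sound of *jinat* is /t/, which is a non-sibilant consonant, so the suffix is -be, giving *jinatbe*.

mamifo, jinatbe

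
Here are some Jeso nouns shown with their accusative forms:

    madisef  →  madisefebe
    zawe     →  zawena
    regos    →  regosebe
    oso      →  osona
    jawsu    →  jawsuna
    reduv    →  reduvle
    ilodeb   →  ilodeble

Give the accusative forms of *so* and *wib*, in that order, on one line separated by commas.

The suffix is conditioned by the final sound: -ebe when the stem ends in a voiceless consonant (*madisef*, *regos*); -le when the stem ends in a voiced consonant (*reduv*, *ilodeb*); -na when the stem ends in a vowel (*zawe*, *oso*, *jawsu*).
*so*: final sound = /o/, a vowel → -na → *sona*.
*wib* — final sound /b/ (a voiced consonant) → -le → *wible*.

sona, wible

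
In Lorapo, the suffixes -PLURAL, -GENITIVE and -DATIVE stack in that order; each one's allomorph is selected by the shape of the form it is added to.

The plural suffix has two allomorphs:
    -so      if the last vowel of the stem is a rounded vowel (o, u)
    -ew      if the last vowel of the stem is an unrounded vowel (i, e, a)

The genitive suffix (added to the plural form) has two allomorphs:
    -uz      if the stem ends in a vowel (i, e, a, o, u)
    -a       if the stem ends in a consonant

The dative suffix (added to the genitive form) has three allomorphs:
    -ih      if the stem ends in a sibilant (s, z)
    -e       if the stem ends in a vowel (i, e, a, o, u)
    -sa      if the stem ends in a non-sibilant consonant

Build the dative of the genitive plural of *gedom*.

The last vowel of *gedom* is /o/, which is a rounded vowel, so the plural suffix is -so, giving *gedomso*.
The plural form *gedomso* — final sound /o/ (a vowel) → -uz → *gedomsouz*.
Since the final sound of the genitive form *gedomsouz* is /z/ (a sibilant), it takes -ih, giving *gedomsouzih*.

gedomsouzih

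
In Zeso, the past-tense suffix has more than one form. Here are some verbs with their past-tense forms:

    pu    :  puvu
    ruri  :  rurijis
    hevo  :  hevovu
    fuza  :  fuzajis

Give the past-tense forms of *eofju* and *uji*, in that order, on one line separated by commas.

eofjuvu, ujijis

The suffix is conditioned by the last vowel: -vu when the last vowel of the stem is a rounded vowel (*pu*, *hevo*); -jis when the last vowel of the stem is an unrounded vowel (*ruri*, *fuza*).
*eofju*: last vowel = /u/, a rounded vowel → -vu → *eofjuvu*.
*uji*: last vowel = /i/, an unrounded vowel → -jis → *ujijis*.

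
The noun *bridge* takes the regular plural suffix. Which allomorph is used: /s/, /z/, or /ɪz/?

/ɪz/

The stem *bridge* ends in a sibilant (/s, z, ʃ, ʒ, tʃ, dʒ/).
The plural suffix surfaces as /ɪz/ after sibilants, /s/ after other voiceless consonants, and /z/ after other voiced sounds.
So the plural -s on *bridge* is pronounced /ɪz/.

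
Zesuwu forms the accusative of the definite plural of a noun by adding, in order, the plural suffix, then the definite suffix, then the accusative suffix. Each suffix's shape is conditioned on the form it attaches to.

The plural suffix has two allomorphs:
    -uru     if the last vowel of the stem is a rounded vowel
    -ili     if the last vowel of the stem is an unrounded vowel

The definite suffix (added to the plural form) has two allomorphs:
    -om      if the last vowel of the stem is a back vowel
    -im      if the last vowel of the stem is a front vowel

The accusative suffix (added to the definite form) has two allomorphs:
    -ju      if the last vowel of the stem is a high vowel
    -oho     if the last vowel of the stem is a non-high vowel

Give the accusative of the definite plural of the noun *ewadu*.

*ewadu* — last vowel /u/ (a rounded vowel) → -uru → *ewaduuru*.
The last vowel of the plural form *ewaduuru* is /u/, which is a back vowel, so the definite suffix is -om, giving *ewaduuruom*.
The definite form *ewaduuruom*: last vowel = /o/, a non-high vowel → -oho → *ewaduuruomoho*.

ewaduuruomoho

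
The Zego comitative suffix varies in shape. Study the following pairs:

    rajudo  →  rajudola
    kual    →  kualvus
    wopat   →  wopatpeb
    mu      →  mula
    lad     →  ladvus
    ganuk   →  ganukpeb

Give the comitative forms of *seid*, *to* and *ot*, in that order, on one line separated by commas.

Looking at the final sound of each stem: -peb when the stem ends in a voiceless consonant (*wopat*, *ganuk*); -vus when the stem ends in a voiced consonant (*kual*, *lad*); -la when the stem ends in a vowel (*rajudo*, *mu*).
Since the final sound of *seid* is /d/ (a voiced consonant), it takes -vus, giving *seidvus*.
The final sound of *to* is /o/, which is a vowel, so the suffix is -la, giving *tola*.
Since the final sound of *ot* is /t/ (a voiceless consonant), it takes -peb, giving *otpeb*.

seidvus, tola, otpeb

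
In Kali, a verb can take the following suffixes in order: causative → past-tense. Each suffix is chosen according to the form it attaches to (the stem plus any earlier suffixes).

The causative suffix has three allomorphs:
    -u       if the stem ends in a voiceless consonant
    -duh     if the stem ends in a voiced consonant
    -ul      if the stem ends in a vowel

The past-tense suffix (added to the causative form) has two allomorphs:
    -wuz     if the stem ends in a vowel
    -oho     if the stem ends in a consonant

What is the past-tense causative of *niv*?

*niv*: final sound = /v/, a voiced consonant → -duh → *nivduh*.
Since the final sound of the causative form *nivduh* is /h/ (a consonant), it takes -oho, giving *nivduhoho*.

nivduhoho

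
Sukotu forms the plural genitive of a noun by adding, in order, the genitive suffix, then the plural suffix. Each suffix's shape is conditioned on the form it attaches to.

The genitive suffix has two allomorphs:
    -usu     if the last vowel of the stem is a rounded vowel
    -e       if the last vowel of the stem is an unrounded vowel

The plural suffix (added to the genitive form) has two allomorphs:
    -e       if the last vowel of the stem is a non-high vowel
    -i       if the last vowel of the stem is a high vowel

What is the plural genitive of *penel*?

*penel* — last vowel /e/ (an unrounded vowel) → -e → *penele*.
The last vowel of the genitive form *penele* is /e/, which is a non-high vowel, so the plural suffix is -e, giving *penelee*.

penelee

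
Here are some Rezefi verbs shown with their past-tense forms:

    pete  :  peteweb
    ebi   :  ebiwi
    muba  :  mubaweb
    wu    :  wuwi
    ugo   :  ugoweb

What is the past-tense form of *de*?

Looking at the last vowel of each stem: -wi when the last vowel of the stem is a high vowel (*ebi*, *wu*); -web when the last vowel of the stem is a non-high vowel (*pete*, *muba*, *ugo*).
Since the last vowel of *de* is /e/ (a non-high vowel), it takes -web, giving *deweb*.

deweb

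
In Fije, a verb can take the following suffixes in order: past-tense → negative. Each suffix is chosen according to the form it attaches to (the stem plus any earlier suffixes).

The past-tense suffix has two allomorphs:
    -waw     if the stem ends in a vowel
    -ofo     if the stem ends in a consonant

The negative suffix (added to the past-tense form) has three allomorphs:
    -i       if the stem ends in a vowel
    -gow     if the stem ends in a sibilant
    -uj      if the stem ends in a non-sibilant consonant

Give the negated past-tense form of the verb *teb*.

*teb*: final sound = /b/, a consonant → -ofo → *tebofo*.
The past-tense form *tebofo*: final sound = /o/, a vowel → -i → *tebofoi*.

tebofoi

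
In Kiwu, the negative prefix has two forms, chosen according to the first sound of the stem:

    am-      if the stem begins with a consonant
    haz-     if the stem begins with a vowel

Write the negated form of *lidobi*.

amlidobi

The first sound of *lidobi* is /l/, which is a consonant, so the prefix is am-, giving *amlidobi*.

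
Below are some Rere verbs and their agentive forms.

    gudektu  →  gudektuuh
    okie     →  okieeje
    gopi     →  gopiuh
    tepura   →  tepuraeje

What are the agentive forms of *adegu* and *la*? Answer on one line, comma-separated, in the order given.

adeguuh, laeje

Looking at the last vowel of each stem: -uh when the last vowel of the stem is a high vowel (*gudektu*, *gopi*); -eje when the last vowel of the stem is a non-high vowel (*okie*, *tepura*).
The last vowel of *adegu* is /u/, which is a high vowel, so the suffix is -uh, giving *adeguuh*.
*la*: last vowel = /a/, a non-high vowel → -eje → *laeje*.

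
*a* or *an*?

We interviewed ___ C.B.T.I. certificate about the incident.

The indefinite article is chosen by the initial *sound* of the following word, not its spelling.
The initialism *C.B.T.I.* is read letter by letter; the first letter, C, is pronounced /siː/, which begins with a consonant sound.
So the article is *a*: We interviewed a C.B.T.I. certificate about the incident.

a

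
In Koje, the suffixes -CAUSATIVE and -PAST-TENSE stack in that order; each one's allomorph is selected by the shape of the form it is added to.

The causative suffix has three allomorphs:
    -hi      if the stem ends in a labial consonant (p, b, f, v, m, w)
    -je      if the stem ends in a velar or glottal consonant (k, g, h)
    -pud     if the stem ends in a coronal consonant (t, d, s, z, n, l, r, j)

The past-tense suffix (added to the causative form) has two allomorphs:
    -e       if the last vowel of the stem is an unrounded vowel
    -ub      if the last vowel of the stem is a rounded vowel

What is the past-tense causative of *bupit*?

Since the final consonant of *bupit* is /t/ (coronal), it takes -pud, giving *bupitpud*.
The causative form *bupitpud*: last vowel = /u/, a rounded vowel → -ub → *bupitpudub*.

bupitpudub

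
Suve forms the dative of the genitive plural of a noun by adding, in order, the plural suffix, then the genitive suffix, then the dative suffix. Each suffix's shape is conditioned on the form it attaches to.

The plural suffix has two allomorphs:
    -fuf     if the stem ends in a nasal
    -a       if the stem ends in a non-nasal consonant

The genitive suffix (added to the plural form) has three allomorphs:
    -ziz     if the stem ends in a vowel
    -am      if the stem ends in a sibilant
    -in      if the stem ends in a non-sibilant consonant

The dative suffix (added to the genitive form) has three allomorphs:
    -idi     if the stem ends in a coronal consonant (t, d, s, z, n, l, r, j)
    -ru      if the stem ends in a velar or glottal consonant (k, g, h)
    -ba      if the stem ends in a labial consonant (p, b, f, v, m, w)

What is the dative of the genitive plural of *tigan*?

Since the final consonant of *tigan* is /n/ (a nasal), it takes -fuf, giving *tiganfuf*.
Since the final sound of the plural form *tiganfuf* is /f/ (a non-sibilant consonant), it takes -in, giving *tiganfufin*.
The final consonant of the genitive form *tiganfufin* is /n/, which is coronal, so the dative suffix is -idi, giving *tiganfufinidi*.

tiganfufinidi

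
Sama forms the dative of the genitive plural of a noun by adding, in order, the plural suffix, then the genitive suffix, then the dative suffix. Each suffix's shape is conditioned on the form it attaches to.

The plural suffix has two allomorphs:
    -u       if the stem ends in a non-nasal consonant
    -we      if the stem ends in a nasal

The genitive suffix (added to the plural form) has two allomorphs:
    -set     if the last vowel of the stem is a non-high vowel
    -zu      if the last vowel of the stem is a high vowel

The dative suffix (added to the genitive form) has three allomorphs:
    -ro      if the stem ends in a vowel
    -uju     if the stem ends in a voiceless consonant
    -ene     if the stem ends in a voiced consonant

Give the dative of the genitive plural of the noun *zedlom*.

*zedlom* — final consonant /m/ (a nasal) → -we → *zedlomwe*.
The last vowel of the plural form *zedlomwe* is /e/, which is a non-high vowel, so the genitive suffix is -set, giving *zedlomweset*.
The genitive form *zedlomweset* — final sound /t/ (a voiceless consonant) → -uju → *zedlomwesetuju*.

zedlomwesetuju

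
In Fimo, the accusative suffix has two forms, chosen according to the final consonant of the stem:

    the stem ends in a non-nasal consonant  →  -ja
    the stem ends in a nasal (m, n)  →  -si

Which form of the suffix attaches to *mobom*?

-si

*mobom* — final consonant /m/ (a nasal) → -si.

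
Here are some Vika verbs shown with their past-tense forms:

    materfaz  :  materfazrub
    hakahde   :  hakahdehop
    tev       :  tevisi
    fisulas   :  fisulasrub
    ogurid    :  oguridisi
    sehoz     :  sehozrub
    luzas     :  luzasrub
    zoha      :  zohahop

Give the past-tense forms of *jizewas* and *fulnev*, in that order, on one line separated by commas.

jizewasrub, fulnevisi

Looking at the final sound of each stem: -rub when the stem ends in a sibilant (*materfaz*, *fisulas*, *sehoz*, *luzas*); -isi when the stem ends in a non-sibilant consonant (*tev*, *ogurid*); -hop when the stem ends in a vowel (*hakahde*, *zoha*).
Since the final sound of *jizewas* is /s/ (a sibilant), it takes -rub, giving *jizewasrub*.
*fulnev* — final sound /v/ (a non-sibilant consonant) → -isi → *fulnevisi*.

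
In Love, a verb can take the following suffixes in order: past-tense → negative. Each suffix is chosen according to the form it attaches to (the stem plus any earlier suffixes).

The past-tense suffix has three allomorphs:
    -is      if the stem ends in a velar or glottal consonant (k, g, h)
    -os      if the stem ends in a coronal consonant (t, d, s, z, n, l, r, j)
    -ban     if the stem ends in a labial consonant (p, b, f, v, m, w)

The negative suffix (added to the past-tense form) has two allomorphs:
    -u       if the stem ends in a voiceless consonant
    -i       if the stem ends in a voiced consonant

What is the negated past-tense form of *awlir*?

awlirosu

*awlir* — final consonant /r/ (coronal) → -os → *awliros*.
The past-tense form *awliros* — final consonant /s/ (voiceless) → -u → *awlirosu*.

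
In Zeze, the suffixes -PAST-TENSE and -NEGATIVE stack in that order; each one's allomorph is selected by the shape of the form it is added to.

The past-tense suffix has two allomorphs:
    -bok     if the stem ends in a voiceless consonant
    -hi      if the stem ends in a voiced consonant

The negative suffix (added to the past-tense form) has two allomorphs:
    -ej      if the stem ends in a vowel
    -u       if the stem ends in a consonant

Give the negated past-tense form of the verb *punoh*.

Since the final consonant of *punoh* is /h/ (voiceless), it takes -bok, giving *punohbok*.
The past-tense form *punohbok* — final sound /k/ (a consonant) → -u → *punohboku*.

punohboku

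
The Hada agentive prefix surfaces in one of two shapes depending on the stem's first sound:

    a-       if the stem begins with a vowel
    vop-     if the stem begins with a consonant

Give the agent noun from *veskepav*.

*veskepav* — first sound /v/ (a consonant) → vop- → *vopveskepav*.

vopveskepav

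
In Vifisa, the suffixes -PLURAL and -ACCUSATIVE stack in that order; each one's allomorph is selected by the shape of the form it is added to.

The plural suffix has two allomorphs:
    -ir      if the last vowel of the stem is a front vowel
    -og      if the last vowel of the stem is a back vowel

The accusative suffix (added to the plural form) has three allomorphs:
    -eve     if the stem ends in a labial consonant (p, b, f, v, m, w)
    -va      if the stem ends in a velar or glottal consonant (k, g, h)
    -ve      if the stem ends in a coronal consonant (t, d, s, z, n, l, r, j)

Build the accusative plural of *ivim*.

ivimirve

*ivim* — last vowel /i/ (a front vowel) → -ir → *ivimir*.
The plural form *ivimir*: final consonant = /r/, coronal → -ve → *ivimirve*.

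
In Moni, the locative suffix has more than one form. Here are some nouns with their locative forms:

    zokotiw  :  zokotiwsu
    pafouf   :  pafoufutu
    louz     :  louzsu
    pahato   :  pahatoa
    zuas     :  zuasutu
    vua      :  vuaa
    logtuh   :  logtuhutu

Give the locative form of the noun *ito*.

itoa

Looking at the final sound of each stem: -utu when the stem ends in a voiceless consonant (*pafouf*, *zuas*, *logtuh*); -su when the stem ends in a voiced consonant (*zokotiw*, *louz*); -a when the stem ends in a vowel (*pahato*, *vua*).
*ito* — final sound /o/ (a vowel) → -a → *itoa*.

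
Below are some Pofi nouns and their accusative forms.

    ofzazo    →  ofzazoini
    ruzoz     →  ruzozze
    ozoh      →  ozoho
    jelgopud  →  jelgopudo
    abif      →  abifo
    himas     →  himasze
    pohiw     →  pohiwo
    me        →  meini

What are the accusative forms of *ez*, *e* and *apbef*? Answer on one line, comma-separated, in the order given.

Looking at the final sound of each stem: -ze when the stem ends in a sibilant (*ruzoz*, *himas*); -o when the stem ends in a non-sibilant consonant (*ozoh*, *jelgopud*, *abif*, *pohiw*); -ini when the stem ends in a vowel (*ofzazo*, *me*).
*ez* — final sound /z/ (a sibilant) → -ze → *ezze*.
Since the final sound of *e* is /e/ (a vowel), it takes -ini, giving *eini*.
*apbef* — final sound /f/ (a non-sibilant consonant) → -o → *apbefo*.

ezze, eini, apbefo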